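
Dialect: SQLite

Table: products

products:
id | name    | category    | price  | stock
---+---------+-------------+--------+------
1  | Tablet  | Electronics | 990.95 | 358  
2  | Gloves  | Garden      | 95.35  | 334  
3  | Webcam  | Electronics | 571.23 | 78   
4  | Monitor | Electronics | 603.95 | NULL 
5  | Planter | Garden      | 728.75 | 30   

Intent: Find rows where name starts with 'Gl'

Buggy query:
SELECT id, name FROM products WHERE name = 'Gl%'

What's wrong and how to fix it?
Bug: '=' compares the literal string including the % character; pattern matching needs LIKE

Fix: Replace '=' with LIKE so 'Gl%' is treated as a pattern

Corrected query:
SELECT id, name FROM products WHERE name LIKE 'Gl%'

Result:
id | name  
---+-------
2  | Gloves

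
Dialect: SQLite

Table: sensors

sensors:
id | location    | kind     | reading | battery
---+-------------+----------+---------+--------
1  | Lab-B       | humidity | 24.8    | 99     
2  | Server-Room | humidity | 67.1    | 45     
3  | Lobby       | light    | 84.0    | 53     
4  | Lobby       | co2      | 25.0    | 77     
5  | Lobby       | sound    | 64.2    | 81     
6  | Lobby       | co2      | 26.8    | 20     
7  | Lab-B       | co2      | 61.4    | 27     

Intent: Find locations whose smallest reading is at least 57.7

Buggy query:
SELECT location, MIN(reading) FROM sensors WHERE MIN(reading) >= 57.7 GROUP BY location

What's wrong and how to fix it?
Bug: Aggregates like MIN are computed per group after WHERE runs

Fix: Use HAVING for the per-group MIN condition

Corrected query:
SELECT location, MIN(reading) FROM sensors GROUP BY location HAVING MIN(reading) >= 57.7

Result:
location    | MIN(reading)
------------+-------------
Server-Room | 67.1        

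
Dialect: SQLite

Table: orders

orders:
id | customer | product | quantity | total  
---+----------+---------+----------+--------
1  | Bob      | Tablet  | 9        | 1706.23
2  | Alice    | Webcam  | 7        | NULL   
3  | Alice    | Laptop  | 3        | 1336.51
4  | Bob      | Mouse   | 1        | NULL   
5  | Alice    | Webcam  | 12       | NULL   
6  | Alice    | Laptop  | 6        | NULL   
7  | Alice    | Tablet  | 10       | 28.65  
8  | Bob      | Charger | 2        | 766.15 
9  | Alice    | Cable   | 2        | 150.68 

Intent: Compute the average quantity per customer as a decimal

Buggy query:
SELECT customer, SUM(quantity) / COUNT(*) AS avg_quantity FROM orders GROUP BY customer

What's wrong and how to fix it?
Bug: Both operands are integers, so '/' performs integer division and truncates

Fix: Cast one side to REAL so the division keeps the fractional part

Corrected query:
SELECT customer, SUM(quantity) * 1.0 / COUNT(*) AS avg_quantity FROM orders GROUP BY customer

Result:
customer | avg_quantity
---------+-------------
Alice    | 6.666667    
Bob      | 4           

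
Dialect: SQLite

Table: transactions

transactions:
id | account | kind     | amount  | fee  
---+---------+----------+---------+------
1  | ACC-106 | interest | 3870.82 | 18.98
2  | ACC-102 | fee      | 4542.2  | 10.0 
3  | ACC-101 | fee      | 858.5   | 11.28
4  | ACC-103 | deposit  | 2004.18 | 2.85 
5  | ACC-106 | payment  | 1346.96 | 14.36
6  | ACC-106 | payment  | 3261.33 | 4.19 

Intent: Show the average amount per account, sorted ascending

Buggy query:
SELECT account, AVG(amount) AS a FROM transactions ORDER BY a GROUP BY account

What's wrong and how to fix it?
Bug: GROUP BY must precede ORDER BY

Fix: Move ORDER BY to the end, after GROUP BY

Corrected query:
SELECT account, AVG(amount) AS a FROM transactions GROUP BY account ORDER BY a

Result:
account | a      
--------+--------
ACC-101 | 858.5  
ACC-103 | 2004.18
ACC-106 | 2826.37
ACC-102 | 4542.2 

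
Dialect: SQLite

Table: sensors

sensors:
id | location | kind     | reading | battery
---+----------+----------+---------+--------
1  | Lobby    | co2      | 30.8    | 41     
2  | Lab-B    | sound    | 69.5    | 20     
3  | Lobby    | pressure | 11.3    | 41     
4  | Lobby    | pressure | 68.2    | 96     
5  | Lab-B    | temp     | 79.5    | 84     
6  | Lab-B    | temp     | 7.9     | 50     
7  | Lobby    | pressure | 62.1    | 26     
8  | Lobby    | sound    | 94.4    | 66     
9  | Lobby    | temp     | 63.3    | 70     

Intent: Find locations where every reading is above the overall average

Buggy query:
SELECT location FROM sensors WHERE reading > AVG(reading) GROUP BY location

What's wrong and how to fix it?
Bug: WHERE evaluates per row before aggregation, so AVG() is unavailable

Fix: Use a subquery for AVG and a HAVING MIN(...) filter so the condition holds for every row in the group

Corrected query:
SELECT location FROM sensors GROUP BY location HAVING MIN(reading) > (SELECT AVG(reading) FROM sensors)

Result:
(no rows)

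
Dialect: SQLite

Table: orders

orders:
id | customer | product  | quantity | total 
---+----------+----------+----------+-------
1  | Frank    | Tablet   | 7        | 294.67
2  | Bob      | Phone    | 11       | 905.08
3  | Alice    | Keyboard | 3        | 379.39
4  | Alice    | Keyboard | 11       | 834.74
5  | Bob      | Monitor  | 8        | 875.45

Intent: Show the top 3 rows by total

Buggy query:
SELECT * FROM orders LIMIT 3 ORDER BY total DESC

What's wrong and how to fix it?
Bug: ORDER BY cannot follow LIMIT; LIMIT is the final clause

Fix: Sort with ORDER BY, then apply LIMIT

Corrected query:
SELECT * FROM orders ORDER BY total DESC LIMIT 3

Result:
id | customer | product  | quantity | total 
---+----------+----------+----------+-------
2  | Bob      | Phone    | 11       | 905.08
5  | Bob      | Monitor  | 8        | 875.45
4  | Alice    | Keyboard | 11       | 834.74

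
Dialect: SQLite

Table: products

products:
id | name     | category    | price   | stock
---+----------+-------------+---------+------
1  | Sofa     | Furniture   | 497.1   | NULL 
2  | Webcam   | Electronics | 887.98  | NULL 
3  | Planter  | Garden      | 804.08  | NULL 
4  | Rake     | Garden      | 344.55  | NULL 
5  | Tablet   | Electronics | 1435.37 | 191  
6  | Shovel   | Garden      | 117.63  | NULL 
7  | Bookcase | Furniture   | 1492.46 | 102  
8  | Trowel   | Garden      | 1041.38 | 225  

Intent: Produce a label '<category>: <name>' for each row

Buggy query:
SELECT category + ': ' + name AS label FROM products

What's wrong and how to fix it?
Bug: SQLite uses || for string concatenation; + coerces text to numbers (yielding 0)

Fix: Use the || operator for string concatenation

Corrected query:
SELECT category || ': ' || name AS label FROM products

Result:
label              
-------------------
Furniture: Sofa    
Electronics: Webcam
Garden: Planter    
Garden: Rake       
Electronics: Tablet
Garden: Shovel     
Furniture: Bookcase
Garden: Trowel     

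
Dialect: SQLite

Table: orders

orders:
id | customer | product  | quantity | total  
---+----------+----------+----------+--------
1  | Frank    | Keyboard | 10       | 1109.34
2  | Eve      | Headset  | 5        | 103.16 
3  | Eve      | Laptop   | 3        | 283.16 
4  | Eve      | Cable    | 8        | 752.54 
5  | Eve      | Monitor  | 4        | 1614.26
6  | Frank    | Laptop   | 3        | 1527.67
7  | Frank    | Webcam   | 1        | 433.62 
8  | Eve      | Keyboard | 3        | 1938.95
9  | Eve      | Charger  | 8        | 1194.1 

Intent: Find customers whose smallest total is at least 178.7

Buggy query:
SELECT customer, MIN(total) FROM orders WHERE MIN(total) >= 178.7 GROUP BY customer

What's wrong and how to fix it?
Bug: Aggregates like MIN are computed per group after WHERE runs

Fix: Replace WHERE with HAVING after the GROUP BY

Corrected query:
SELECT customer, MIN(total) FROM orders GROUP BY customer HAVING MIN(total) >= 178.7

Result:
customer | MIN(total)
---------+-----------
Frank    | 433.62    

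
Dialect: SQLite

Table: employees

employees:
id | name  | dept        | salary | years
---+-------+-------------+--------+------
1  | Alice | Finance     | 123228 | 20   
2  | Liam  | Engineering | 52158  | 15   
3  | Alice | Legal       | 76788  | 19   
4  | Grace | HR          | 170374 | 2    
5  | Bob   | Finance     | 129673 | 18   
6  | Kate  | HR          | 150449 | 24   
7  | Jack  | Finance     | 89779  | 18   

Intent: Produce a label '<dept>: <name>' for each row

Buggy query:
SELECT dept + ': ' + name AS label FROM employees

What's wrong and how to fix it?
Bug: SQLite uses || for string concatenation; + coerces text to numbers (yielding 0)

Fix: Use the || operator for string concatenation

Corrected query:
SELECT dept || ': ' || name AS label FROM employees

Result:
label            
-----------------
Finance: Alice   
Engineering: Liam
Legal: Alice     
HR: Grace        
Finance: Bob     
HR: Kate         
Finance: Jack    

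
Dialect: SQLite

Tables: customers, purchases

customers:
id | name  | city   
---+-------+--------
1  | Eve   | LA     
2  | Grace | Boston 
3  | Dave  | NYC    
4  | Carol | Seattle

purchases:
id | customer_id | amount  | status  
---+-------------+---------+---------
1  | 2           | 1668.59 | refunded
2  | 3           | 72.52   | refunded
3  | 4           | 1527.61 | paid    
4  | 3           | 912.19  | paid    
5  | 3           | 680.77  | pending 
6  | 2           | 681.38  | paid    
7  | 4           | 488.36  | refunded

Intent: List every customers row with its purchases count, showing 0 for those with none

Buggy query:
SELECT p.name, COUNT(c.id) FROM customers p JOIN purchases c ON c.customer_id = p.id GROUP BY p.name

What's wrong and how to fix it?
Bug: An inner join excludes parents with zero children

Fix: Use LEFT JOIN so parents without children still appear (COUNT(c.id) gives 0)

Corrected query:
SELECT p.name, COUNT(c.id) FROM customers p LEFT JOIN purchases c ON c.customer_id = p.id GROUP BY p.name

Result:
name  | COUNT(c.id)
------+------------
Carol | 2          
Dave  | 3          
Eve   | 0          
Grace | 2          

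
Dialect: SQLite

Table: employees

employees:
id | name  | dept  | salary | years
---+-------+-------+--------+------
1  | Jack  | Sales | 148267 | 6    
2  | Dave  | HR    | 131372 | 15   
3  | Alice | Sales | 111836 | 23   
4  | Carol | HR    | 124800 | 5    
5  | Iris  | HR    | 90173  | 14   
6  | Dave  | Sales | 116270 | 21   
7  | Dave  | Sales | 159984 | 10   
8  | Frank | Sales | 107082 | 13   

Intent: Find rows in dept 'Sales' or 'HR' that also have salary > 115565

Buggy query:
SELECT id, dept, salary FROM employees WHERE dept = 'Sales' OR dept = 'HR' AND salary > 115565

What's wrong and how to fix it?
Bug: AND binds tighter than OR, so this parses as dept = 'Sales' OR (dept = 'HR' AND salary > 115565)

Fix: Add parentheses around the OR so the AND applies to both alternatives

Corrected query:
SELECT id, dept, salary FROM employees WHERE (dept = 'Sales' OR dept = 'HR') AND salary > 115565

Result:
id | dept  | salary
---+-------+-------
1  | Sales | 148267
2  | HR    | 131372
4  | HR    | 124800
6  | Sales | 116270
7  | Sales | 159984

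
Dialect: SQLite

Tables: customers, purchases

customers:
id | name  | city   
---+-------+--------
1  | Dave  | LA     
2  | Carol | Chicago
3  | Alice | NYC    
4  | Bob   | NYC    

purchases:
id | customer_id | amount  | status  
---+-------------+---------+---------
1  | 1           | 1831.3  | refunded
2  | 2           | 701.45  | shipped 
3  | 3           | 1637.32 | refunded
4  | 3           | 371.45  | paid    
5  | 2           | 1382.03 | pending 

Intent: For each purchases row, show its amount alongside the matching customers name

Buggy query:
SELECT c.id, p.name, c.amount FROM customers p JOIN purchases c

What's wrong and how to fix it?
Bug: JOIN with no ON clause produces a cartesian product; every purchases row pairs with every customers row

Fix: Add ON c.customer_id = p.id to the JOIN

Corrected query:
SELECT c.id, p.name, c.amount FROM customers p JOIN purchases c ON c.customer_id = p.id

Result:
id | name  | amount 
---+-------+--------
1  | Dave  | 1831.3 
2  | Carol | 701.45 
3  | Alice | 1637.32
4  | Alice | 371.45 
5  | Carol | 1382.03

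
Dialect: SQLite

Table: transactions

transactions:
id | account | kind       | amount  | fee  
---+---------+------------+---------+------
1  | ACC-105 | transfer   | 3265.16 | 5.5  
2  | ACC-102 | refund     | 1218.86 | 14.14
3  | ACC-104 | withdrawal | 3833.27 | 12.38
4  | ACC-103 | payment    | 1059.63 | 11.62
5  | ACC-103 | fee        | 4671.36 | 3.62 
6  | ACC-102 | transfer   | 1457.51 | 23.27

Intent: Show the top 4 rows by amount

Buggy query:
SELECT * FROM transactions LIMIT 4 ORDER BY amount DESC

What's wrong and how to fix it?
Bug: ORDER BY cannot follow LIMIT; LIMIT is the final clause

Fix: Swap the clauses: ORDER BY first, then LIMIT

Corrected query:
SELECT * FROM transactions ORDER BY amount DESC LIMIT 4

Result:
id | account | kind       | amount  | fee  
---+---------+------------+---------+------
5  | ACC-103 | fee        | 4671.36 | 3.62 
3  | ACC-104 | withdrawal | 3833.27 | 12.38
1  | ACC-105 | transfer   | 3265.16 | 5.5  
6  | ACC-102 | transfer   | 1457.51 | 23.27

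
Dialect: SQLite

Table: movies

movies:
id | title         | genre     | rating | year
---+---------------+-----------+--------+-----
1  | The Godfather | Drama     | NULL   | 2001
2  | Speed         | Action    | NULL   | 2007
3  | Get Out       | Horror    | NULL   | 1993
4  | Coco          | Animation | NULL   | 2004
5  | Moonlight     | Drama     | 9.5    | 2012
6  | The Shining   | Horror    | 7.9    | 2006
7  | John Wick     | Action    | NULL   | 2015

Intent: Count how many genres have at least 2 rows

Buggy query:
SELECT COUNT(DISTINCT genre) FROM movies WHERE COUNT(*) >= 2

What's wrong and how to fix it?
Bug: WHERE filters individual rows, not groups, so a group-level COUNT is invalid there

Fix: Group first with HAVING COUNT(*) >= 2, then COUNT the resulting groups

Corrected query:
SELECT COUNT(*) FROM (SELECT genre FROM movies GROUP BY genre HAVING COUNT(*) >= 2)

Result:
COUNT(*)
--------
3       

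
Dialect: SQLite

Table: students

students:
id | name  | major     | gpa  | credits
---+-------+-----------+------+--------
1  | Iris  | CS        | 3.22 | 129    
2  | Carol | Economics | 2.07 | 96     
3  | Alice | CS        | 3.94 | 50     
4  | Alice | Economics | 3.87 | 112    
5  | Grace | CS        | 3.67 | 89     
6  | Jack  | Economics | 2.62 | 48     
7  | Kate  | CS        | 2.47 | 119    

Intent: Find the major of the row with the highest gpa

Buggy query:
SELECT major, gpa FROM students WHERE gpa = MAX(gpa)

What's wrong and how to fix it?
Bug: MAX(gpa) is an aggregate and cannot be used directly in WHERE

Fix: Wrap MAX in a scalar subquery so WHERE compares against a single value

Corrected query:
SELECT major, gpa FROM students WHERE gpa = (SELECT MAX(gpa) FROM students)

Result:
major | gpa 
------+-----
CS    | 3.94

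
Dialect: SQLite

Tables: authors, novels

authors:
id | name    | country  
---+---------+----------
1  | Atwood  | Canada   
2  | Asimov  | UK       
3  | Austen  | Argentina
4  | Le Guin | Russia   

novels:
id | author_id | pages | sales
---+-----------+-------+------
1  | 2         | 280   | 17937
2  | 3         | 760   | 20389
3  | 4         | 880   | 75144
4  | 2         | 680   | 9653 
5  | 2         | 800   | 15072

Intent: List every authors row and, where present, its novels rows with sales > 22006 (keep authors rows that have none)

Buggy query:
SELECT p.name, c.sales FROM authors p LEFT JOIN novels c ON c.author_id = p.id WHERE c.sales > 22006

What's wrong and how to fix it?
Bug: Filtering c.sales in WHERE discards the NULL rows produced by LEFT JOIN, turning it into an inner join

Fix: Move the right-table condition into the ON clause so unmatched parents are kept

Corrected query:
SELECT p.name, c.sales FROM authors p LEFT JOIN novels c ON c.author_id = p.id AND c.sales > 22006

Result:
name    | sales
--------+------
Atwood  | NULL 
Asimov  | NULL 
Austen  | NULL 
Le Guin | 75144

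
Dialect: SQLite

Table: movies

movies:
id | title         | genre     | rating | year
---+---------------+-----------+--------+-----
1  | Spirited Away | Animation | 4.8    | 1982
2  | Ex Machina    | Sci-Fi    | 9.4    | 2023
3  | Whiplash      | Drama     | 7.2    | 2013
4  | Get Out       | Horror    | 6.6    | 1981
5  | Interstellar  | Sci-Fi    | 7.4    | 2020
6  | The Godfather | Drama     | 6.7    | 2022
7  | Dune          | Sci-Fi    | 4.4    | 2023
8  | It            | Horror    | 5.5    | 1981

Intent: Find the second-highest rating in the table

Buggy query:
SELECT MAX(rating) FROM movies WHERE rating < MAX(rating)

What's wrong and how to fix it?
Bug: The inner MAX is an aggregate inside WHERE, which is not allowed

Fix: Put the inner MAX in a scalar subquery

Corrected query:
SELECT MAX(rating) FROM movies WHERE rating < (SELECT MAX(rating) FROM movies)

Result:
MAX(rating)
-----------
7.4        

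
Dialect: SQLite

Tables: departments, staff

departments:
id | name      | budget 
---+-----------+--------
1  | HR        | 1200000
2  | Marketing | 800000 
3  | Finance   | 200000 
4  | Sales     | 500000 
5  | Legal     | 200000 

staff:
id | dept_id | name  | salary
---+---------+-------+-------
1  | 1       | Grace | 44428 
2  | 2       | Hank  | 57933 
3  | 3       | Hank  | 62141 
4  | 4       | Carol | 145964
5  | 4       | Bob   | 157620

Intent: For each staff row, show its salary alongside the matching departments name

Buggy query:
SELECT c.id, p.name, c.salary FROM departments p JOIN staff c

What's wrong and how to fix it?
Bug: Missing join condition: each staff row is matched to all departments rows instead of just its own

Fix: Add ON c.dept_id = p.id to the JOIN

Corrected query:
SELECT c.id, p.name, c.salary FROM departments p JOIN staff c ON c.dept_id = p.id

Result:
id | name      | salary
---+-----------+-------
1  | HR        | 44428 
2  | Marketing | 57933 
3  | Finance   | 62141 
4  | Sales     | 145964
5  | Sales     | 157620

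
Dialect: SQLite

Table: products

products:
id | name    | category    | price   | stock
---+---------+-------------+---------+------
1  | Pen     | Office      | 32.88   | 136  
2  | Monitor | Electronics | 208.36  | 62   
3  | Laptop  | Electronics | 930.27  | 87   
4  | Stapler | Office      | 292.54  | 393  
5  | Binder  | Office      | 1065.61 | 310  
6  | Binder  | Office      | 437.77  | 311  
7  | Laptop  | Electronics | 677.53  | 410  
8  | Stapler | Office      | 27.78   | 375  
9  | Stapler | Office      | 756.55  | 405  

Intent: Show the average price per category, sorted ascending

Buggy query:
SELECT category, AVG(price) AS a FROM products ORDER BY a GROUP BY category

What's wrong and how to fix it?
Bug: GROUP BY must precede ORDER BY

Fix: Move ORDER BY to the end, after GROUP BY

Corrected query:
SELECT category, AVG(price) AS a FROM products GROUP BY category ORDER BY a

Result:
category    | a         
------------+-----------
Office      | 435.521667
Electronics | 605.386667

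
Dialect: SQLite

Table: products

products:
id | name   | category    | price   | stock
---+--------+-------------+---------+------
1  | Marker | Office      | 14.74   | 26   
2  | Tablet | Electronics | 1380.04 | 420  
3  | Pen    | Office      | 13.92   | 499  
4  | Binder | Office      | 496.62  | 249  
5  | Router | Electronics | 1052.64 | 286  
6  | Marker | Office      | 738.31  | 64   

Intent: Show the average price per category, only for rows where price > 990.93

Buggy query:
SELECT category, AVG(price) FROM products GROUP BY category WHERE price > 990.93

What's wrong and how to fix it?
Bug: WHERE cannot follow GROUP BY

Fix: Move the WHERE clause before GROUP BY

Corrected query:
SELECT category, AVG(price) FROM products WHERE price > 990.93 GROUP BY category

Result:
category    | AVG(price)
------------+-----------
Electronics | 1216.34   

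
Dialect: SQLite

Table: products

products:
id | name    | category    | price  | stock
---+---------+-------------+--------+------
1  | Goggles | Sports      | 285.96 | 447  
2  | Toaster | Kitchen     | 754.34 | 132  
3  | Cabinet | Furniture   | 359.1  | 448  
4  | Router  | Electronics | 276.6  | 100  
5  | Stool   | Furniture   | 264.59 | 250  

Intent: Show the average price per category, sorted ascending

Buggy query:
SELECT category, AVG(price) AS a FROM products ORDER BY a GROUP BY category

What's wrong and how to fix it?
Bug: GROUP BY must precede ORDER BY

Fix: Move ORDER BY to the end, after GROUP BY

Corrected query:
SELECT category, AVG(price) AS a FROM products GROUP BY category ORDER BY a

Result:
category    | a      
------------+--------
Electronics | 276.6  
Sports      | 285.96 
Furniture   | 311.845
Kitchen     | 754.34 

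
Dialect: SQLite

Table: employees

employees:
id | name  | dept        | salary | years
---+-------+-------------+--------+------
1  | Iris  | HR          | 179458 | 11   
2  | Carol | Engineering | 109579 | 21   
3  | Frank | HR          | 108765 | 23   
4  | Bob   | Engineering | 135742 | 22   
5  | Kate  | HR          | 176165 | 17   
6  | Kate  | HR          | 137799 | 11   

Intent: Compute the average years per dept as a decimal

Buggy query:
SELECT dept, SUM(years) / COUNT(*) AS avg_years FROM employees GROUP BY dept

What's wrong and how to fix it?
Bug: Both operands are integers, so '/' performs integer division and truncates

Fix: Cast one side to REAL so the division keeps the fractional part

Corrected query:
SELECT dept, SUM(years) * 1.0 / COUNT(*) AS avg_years FROM employees GROUP BY dept

Result:
dept        | avg_years
------------+----------
Engineering | 21.5     
HR          | 15.5     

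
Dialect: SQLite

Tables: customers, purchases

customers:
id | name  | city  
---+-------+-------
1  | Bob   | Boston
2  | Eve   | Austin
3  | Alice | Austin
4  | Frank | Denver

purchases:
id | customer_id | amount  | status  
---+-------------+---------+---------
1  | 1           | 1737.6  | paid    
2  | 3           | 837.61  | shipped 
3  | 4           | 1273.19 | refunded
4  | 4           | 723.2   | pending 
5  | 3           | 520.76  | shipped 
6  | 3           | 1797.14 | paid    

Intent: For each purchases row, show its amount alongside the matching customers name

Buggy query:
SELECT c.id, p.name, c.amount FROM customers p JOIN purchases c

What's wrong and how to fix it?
Bug: Missing join condition: each purchases row is matched to all customers rows instead of just its own

Fix: Specify the join condition linking the foreign key to the parent id

Corrected query:
SELECT c.id, p.name, c.amount FROM customers p JOIN purchases c ON c.customer_id = p.id

Result:
id | name  | amount 
---+-------+--------
1  | Bob   | 1737.6 
2  | Alice | 837.61 
3  | Frank | 1273.19
4  | Frank | 723.2  
5  | Alice | 520.76 
6  | Alice | 1797.14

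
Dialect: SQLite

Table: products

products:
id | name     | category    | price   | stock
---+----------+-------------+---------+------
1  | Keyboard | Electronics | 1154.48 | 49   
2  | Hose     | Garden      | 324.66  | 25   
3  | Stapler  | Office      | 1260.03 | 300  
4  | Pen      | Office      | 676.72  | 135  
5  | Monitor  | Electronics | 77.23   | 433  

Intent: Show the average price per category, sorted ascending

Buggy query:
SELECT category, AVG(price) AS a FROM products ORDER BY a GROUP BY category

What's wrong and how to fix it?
Bug: GROUP BY must precede ORDER BY

Fix: Reorder: SELECT … FROM … GROUP BY … ORDER BY …

Corrected query:
SELECT category, AVG(price) AS a FROM products GROUP BY category ORDER BY a

Result:
category    | a      
------------+--------
Garden      | 324.66 
Electronics | 615.855
Office      | 968.375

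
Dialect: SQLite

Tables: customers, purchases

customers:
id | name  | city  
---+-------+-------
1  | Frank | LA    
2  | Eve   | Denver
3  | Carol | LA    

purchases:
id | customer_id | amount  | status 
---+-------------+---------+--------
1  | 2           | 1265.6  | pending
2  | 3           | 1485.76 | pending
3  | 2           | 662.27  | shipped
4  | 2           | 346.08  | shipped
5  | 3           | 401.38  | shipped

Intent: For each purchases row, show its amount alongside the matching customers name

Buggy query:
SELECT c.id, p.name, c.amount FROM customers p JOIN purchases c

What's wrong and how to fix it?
Bug: JOIN with no ON clause produces a cartesian product; every purchases row pairs with every customers row

Fix: Specify the join condition linking the foreign key to the parent id

Corrected query:
SELECT c.id, p.name, c.amount FROM customers p JOIN purchases c ON c.customer_id = p.id

Result:
id | name  | amount 
---+-------+--------
1  | Eve   | 1265.6 
2  | Carol | 1485.76
3  | Eve   | 662.27 
4  | Eve   | 346.08 
5  | Carol | 401.38 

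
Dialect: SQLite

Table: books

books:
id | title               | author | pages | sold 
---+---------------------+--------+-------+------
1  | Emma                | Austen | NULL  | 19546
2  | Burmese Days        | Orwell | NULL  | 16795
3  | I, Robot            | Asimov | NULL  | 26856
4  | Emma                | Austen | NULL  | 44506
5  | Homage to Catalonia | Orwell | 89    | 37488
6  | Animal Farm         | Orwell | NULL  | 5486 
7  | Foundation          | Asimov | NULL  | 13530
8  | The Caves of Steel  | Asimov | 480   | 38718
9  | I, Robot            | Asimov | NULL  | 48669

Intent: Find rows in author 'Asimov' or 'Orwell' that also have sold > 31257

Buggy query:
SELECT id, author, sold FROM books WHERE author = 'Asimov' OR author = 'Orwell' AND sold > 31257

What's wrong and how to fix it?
Bug: AND binds tighter than OR, so this parses as author = 'Asimov' OR (author = 'Orwell' AND sold > 31257)

Fix: Add parentheses around the OR so the AND applies to both alternatives

Corrected query:
SELECT id, author, sold FROM books WHERE (author = 'Asimov' OR author = 'Orwell') AND sold > 31257

Result:
id | author | sold 
---+--------+------
5  | Orwell | 37488
8  | Asimov | 38718
9  | Asimov | 48669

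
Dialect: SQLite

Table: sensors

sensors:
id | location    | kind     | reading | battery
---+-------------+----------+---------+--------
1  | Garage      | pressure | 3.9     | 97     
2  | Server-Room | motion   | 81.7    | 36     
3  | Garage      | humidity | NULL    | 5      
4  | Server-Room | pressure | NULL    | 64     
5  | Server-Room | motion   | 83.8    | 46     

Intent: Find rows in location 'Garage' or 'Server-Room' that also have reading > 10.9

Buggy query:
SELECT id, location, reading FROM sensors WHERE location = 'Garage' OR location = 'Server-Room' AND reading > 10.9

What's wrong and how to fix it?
Bug: AND binds tighter than OR, so this parses as location = 'Garage' OR (location = 'Server-Room' AND reading > 10.9)

Fix: Group the OR with parentheses (or use IN), then AND the threshold

Corrected query:
SELECT id, location, reading FROM sensors WHERE (location = 'Garage' OR location = 'Server-Room') AND reading > 10.9

Result:
id | location    | reading
---+-------------+--------
2  | Server-Room | 81.7   
5  | Server-Room | 83.8   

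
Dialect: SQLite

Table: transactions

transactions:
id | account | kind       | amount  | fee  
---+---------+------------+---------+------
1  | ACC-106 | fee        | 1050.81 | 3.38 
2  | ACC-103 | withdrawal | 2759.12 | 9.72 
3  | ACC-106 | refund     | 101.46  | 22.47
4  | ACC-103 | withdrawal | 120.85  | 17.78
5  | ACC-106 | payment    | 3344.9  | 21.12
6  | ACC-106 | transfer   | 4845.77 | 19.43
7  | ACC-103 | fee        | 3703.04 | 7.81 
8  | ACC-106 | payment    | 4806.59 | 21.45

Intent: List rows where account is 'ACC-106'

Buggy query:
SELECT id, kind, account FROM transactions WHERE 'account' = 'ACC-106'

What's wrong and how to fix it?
Bug: 'account' in single quotes is a string literal, not the column; the comparison is literal-vs-literal and never true

Fix: Reference the column as account without single quotes

Corrected query:
SELECT id, kind, account FROM transactions WHERE account = 'ACC-106'

Result:
id | kind     | account
---+----------+--------
1  | fee      | ACC-106
3  | refund   | ACC-106
5  | payment  | ACC-106
6  | transfer | ACC-106
8  | payment  | ACC-106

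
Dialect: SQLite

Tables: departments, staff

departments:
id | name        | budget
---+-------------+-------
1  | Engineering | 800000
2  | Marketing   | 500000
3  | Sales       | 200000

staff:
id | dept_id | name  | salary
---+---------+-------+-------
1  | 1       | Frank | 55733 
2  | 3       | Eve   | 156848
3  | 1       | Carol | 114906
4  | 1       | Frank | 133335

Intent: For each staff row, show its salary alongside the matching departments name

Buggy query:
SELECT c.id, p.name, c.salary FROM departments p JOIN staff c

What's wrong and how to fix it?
Bug: Missing join condition: each staff row is matched to all departments rows instead of just its own

Fix: Specify the join condition linking the foreign key to the parent id

Corrected query:
SELECT c.id, p.name, c.salary FROM departments p JOIN staff c ON c.dept_id = p.id

Result:
id | name        | salary
---+-------------+-------
1  | Engineering | 55733 
2  | Sales       | 156848
3  | Engineering | 114906
4  | Engineering | 133335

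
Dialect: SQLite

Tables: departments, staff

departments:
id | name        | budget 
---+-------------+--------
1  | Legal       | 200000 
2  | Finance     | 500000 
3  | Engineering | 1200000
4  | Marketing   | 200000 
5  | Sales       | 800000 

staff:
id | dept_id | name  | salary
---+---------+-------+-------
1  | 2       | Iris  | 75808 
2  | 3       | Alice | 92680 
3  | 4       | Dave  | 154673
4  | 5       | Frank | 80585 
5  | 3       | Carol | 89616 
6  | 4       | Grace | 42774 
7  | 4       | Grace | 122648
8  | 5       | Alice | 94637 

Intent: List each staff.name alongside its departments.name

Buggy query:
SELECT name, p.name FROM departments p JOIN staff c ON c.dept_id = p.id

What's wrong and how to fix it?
Bug: Both tables have a 'name' column; the unqualified reference is ambiguous

Fix: Prefix ambiguous columns with the table alias

Corrected query:
SELECT c.name, p.name FROM departments p JOIN staff c ON c.dept_id = p.id

Result:
name  | name       
------+------------
Iris  | Finance    
Alice | Engineering
Dave  | Marketing  
Frank | Sales      
Carol | Engineering
Grace | Marketing  
Grace | Marketing  
Alice | Sales      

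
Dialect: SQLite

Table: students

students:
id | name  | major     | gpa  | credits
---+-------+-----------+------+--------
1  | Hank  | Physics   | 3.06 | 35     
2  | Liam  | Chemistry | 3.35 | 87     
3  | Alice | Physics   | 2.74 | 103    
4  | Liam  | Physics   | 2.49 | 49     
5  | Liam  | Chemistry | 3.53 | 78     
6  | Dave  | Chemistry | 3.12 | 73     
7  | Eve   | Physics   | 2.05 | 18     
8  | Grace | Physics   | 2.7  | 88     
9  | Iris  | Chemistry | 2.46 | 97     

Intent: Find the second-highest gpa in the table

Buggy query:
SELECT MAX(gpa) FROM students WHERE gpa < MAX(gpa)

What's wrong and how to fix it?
Bug: The inner MAX is an aggregate inside WHERE, which is not allowed

Fix: Compute the overall MAX in a subquery, then take MAX of rows below it

Corrected query:
SELECT MAX(gpa) FROM students WHERE gpa < (SELECT MAX(gpa) FROM students)

Result:
MAX(gpa)
--------
3.35    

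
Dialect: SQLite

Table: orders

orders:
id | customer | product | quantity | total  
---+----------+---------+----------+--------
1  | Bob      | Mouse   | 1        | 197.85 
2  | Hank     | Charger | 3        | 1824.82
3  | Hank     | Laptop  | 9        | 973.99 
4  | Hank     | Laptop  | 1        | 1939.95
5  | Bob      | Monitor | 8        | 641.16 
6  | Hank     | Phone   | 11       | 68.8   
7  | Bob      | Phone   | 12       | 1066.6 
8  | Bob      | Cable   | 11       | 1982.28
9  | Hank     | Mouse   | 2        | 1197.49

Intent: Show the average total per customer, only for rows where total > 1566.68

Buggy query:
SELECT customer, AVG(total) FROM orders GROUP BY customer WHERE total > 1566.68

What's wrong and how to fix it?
Bug: WHERE cannot follow GROUP BY

Fix: Place WHERE between FROM and GROUP BY

Corrected query:
SELECT customer, AVG(total) FROM orders WHERE total > 1566.68 GROUP BY customer

Result:
customer | AVG(total)
---------+-----------
Bob      | 1982.28   
Hank     | 1882.385  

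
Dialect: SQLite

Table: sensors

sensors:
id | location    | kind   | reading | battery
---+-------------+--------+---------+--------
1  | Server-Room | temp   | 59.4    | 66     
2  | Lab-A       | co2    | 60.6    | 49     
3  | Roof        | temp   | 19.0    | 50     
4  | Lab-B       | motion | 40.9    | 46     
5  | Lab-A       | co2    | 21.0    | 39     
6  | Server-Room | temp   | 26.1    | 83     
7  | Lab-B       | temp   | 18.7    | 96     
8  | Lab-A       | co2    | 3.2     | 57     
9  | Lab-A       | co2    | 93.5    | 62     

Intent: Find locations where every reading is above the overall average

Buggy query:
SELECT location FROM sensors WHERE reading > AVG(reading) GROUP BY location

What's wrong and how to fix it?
Bug: AVG() is an aggregate; it can't sit directly in WHERE

Fix: Use a subquery for AVG and a HAVING MIN(...) filter so the condition holds for every row in the group

Corrected query:
SELECT location FROM sensors GROUP BY location HAVING MIN(reading) > (SELECT AVG(reading) FROM sensors)

Result:
(no rows)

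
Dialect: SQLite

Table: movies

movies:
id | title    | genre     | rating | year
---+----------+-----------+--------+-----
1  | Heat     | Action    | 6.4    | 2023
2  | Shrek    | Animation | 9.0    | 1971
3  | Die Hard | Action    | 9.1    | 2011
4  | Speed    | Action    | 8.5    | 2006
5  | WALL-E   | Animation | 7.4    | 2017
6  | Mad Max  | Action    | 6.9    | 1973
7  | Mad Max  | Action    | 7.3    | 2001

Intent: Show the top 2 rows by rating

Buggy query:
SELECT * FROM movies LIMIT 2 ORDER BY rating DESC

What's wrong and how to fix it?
Bug: ORDER BY cannot follow LIMIT; LIMIT is the final clause

Fix: Swap the clauses: ORDER BY first, then LIMIT

Corrected query:
SELECT * FROM movies ORDER BY rating DESC LIMIT 2

Result:
id | title    | genre     | rating | year
---+----------+-----------+--------+-----
3  | Die Hard | Action    | 9.1    | 2011
2  | Shrek    | Animation | 9      | 1971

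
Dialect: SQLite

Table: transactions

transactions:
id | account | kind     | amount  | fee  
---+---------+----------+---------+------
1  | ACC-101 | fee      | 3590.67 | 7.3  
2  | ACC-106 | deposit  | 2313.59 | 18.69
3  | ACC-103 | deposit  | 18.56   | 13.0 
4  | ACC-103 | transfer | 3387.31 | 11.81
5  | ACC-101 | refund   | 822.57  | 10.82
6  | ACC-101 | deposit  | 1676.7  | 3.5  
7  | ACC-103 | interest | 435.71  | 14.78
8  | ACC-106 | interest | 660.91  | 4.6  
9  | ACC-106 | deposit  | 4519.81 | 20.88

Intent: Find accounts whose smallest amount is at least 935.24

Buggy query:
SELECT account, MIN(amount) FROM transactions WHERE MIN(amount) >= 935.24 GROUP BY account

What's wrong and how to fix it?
Bug: MIN() in WHERE is a misuse of aggregate

Fix: Replace WHERE with HAVING after the GROUP BY

Corrected query:
SELECT account, MIN(amount) FROM transactions GROUP BY account HAVING MIN(amount) >= 935.24

Result:
(no rows)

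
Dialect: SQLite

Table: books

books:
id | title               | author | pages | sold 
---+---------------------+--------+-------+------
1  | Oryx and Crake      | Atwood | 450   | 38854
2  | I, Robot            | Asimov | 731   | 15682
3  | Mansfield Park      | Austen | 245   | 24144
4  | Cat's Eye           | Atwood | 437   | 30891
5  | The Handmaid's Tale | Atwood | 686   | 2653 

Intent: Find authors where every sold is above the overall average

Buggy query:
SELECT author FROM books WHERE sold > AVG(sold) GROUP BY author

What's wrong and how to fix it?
Bug: AVG() is an aggregate; it can't sit directly in WHERE

Fix: Use a subquery for AVG and a HAVING MIN(...) filter so the condition holds for every row in the group

Corrected query:
SELECT author FROM books GROUP BY author HAVING MIN(sold) > (SELECT AVG(sold) FROM books)

Result:
author
------
Austen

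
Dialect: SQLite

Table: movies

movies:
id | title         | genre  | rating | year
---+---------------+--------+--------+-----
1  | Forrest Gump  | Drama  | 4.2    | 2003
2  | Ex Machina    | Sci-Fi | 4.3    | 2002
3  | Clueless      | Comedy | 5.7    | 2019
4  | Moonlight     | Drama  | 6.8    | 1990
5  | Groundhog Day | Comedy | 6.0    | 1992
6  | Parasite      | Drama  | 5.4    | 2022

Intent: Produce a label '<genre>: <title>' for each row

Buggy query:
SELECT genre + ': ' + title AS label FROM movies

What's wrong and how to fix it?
Bug: SQLite uses || for string concatenation; + coerces text to numbers (yielding 0)

Fix: Replace + with || to concatenate text

Corrected query:
SELECT genre || ': ' || title AS label FROM movies

Result:
label                
---------------------
Drama: Forrest Gump  
Sci-Fi: Ex Machina   
Comedy: Clueless     
Drama: Moonlight     
Comedy: Groundhog Day
Drama: Parasite      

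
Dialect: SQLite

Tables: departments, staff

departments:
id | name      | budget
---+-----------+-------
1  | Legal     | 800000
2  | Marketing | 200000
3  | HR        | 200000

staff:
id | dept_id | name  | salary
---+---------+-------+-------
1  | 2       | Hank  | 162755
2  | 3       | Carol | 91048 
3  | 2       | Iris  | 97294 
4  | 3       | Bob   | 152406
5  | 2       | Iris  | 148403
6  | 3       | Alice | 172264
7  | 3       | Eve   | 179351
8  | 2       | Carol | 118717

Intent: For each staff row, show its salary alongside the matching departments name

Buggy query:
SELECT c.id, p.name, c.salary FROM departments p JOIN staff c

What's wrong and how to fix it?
Bug: JOIN with no ON clause produces a cartesian product; every staff row pairs with every departments row

Fix: Add ON c.dept_id = p.id to the JOIN

Corrected query:
SELECT c.id, p.name, c.salary FROM departments p JOIN staff c ON c.dept_id = p.id

Result:
id | name      | salary
---+-----------+-------
1  | Marketing | 162755
2  | HR        | 91048 
3  | Marketing | 97294 
4  | HR        | 152406
5  | Marketing | 148403
6  | HR        | 172264
7  | HR        | 179351
8  | Marketing | 118717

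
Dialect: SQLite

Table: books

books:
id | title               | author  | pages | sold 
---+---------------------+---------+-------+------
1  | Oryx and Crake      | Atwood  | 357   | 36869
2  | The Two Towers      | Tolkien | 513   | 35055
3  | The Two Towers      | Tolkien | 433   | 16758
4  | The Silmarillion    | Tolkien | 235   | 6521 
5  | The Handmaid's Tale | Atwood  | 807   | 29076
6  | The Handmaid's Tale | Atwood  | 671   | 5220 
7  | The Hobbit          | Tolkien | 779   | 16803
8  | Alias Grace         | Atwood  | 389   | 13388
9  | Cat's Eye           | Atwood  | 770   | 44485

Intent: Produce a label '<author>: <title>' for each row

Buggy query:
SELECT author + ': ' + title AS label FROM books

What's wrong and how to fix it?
Bug: '+' is numeric addition; on text columns SQLite converts them to 0 instead of concatenating

Fix: Replace + with || to concatenate text

Corrected query:
SELECT author || ': ' || title AS label FROM books

Result:
label                      
---------------------------
Atwood: Oryx and Crake     
Tolkien: The Two Towers    
Tolkien: The Two Towers    
Tolkien: The Silmarillion  
Atwood: The Handmaid's Tale
Atwood: The Handmaid's Tale
Tolkien: The Hobbit        
Atwood: Alias Grace        
Atwood: Cat's Eye          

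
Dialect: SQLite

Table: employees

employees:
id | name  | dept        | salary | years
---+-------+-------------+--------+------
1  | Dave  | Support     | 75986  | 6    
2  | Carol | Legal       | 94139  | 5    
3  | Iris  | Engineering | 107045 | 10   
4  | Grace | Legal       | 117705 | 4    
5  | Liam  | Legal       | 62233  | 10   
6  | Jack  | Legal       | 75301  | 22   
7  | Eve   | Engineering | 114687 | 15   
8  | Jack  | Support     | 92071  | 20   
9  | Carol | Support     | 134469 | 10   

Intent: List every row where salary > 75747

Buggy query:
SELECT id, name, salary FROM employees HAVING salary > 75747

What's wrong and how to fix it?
Bug: This is a non-aggregate query (no GROUP BY, no aggregates), so in SQLite the HAVING clause is invalid here; a row-level condition belongs in WHERE

Fix: Replace HAVING with WHERE since the condition applies to individual rows

Corrected query:
SELECT id, name, salary FROM employees WHERE salary > 75747

Result:
id | name  | salary
---+-------+-------
1  | Dave  | 75986 
2  | Carol | 94139 
3  | Iris  | 107045
4  | Grace | 117705
7  | Eve   | 114687
8  | Jack  | 92071 
9  | Carol | 134469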